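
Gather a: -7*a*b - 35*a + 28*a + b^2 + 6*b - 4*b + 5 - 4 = a*(-7*b - 7) + b^2 + 2*b + 1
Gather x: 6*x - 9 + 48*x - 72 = 54*x - 81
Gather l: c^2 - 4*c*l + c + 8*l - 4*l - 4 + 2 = c^2 + c + l*(4 - 4*c) - 2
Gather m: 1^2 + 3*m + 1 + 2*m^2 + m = 2*m^2 + 4*m + 2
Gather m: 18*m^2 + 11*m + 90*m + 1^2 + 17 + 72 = 18*m^2 + 101*m + 90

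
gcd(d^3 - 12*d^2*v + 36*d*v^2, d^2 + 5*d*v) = d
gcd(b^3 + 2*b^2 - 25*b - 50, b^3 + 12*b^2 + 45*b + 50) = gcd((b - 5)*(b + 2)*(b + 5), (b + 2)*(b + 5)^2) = b^2 + 7*b + 10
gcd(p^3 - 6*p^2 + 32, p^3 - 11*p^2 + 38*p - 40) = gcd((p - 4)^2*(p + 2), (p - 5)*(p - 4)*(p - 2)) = p - 4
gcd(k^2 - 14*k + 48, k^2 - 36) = k - 6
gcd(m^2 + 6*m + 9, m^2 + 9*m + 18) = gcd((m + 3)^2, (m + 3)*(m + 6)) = m + 3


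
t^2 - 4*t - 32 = (t - 8)*(t + 4)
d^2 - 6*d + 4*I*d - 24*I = (d - 6)*(d + 4*I)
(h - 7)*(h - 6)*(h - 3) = h^3 - 16*h^2 + 81*h - 126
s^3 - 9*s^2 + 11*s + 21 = (s - 7)*(s - 3)*(s + 1)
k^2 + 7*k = k*(k + 7)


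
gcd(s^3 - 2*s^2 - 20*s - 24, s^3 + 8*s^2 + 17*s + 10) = s + 2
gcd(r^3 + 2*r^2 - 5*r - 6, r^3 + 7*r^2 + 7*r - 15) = r + 3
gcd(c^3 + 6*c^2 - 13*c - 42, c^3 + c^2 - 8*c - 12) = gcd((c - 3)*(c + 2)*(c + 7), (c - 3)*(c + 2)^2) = c^2 - c - 6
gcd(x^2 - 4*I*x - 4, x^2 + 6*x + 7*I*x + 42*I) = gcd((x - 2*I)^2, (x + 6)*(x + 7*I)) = 1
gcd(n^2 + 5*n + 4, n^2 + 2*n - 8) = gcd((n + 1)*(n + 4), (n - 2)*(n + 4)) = n + 4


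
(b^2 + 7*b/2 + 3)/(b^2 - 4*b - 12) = (b + 3/2)/(b - 6)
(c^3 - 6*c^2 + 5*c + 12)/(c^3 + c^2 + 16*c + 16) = (c^2 - 7*c + 12)/(c^2 + 16)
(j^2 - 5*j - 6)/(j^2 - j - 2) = (j - 6)/(j - 2)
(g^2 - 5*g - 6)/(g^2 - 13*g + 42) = (g + 1)/(g - 7)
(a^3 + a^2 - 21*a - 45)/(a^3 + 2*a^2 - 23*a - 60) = (a + 3)/(a + 4)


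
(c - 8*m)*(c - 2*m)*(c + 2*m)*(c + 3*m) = c^4 - 5*c^3*m - 28*c^2*m^2 + 20*c*m^3 + 96*m^4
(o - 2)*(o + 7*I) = o^2 - 2*o + 7*I*o - 14*I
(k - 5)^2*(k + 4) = k^3 - 6*k^2 - 15*k + 100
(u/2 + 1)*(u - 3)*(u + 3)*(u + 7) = u^4/2 + 9*u^3/2 + 5*u^2/2 - 81*u/2 - 63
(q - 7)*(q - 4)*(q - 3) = q^3 - 14*q^2 + 61*q - 84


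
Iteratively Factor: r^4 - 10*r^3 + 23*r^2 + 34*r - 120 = (r - 5)*(r^3 - 5*r^2 - 2*r + 24) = (r - 5)*(r - 3)*(r^2 - 2*r - 8) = (r - 5)*(r - 4)*(r - 3)*(r + 2)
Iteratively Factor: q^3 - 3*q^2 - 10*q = (q)*(q^2 - 3*q - 10) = q*(q + 2)*(q - 5)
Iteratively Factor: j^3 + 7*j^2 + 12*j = (j)*(j^2 + 7*j + 12) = j*(j + 3)*(j + 4)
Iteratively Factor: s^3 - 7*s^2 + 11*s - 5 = (s - 1)*(s^2 - 6*s + 5) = (s - 1)^2*(s - 5)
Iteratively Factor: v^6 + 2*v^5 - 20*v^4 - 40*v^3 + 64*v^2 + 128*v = (v + 4)*(v^5 - 2*v^4 - 12*v^3 + 8*v^2 + 32*v) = (v + 2)*(v + 4)*(v^4 - 4*v^3 - 4*v^2 + 16*v) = (v - 2)*(v + 2)*(v + 4)*(v^3 - 2*v^2 - 8*v) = (v - 4)*(v - 2)*(v + 2)*(v + 4)*(v^2 + 2*v) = (v - 4)*(v - 2)*(v + 2)^2*(v + 4)*(v)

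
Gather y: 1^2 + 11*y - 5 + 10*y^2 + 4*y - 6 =10*y^2 + 15*y - 10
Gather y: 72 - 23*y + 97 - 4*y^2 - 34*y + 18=-4*y^2 - 57*y + 187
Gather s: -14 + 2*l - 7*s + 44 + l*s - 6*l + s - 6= -4*l + s*(l - 6) + 24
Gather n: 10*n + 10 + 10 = 10*n + 20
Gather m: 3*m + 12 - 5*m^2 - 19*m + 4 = -5*m^2 - 16*m + 16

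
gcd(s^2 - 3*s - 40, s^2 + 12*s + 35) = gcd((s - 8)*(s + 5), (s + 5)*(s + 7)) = s + 5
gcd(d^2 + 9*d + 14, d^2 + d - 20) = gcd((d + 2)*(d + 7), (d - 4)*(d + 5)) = 1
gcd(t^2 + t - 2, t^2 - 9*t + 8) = t - 1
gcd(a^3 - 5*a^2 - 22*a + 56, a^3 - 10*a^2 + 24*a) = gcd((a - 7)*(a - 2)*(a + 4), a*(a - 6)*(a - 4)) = 1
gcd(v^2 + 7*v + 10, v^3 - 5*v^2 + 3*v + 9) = 1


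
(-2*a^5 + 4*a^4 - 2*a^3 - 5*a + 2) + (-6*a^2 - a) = -2*a^5 + 4*a^4 - 2*a^3 - 6*a^2 - 6*a + 2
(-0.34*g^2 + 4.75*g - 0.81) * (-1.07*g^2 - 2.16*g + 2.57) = 0.3638*g^4 - 4.3481*g^3 - 10.2671*g^2 + 13.9571*g - 2.0817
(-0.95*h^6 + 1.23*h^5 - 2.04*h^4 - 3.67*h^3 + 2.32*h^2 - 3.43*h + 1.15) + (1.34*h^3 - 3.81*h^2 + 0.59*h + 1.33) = -0.95*h^6 + 1.23*h^5 - 2.04*h^4 - 2.33*h^3 - 1.49*h^2 - 2.84*h + 2.48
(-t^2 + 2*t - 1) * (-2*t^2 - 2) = 2*t^4 - 4*t^3 + 4*t^2 - 4*t + 2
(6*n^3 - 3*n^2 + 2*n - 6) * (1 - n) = -6*n^4 + 9*n^3 - 5*n^2 + 8*n - 6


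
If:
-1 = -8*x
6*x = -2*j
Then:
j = -3/8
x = 1/8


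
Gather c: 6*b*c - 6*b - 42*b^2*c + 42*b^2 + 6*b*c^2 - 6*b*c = -42*b^2*c + 42*b^2 + 6*b*c^2 - 6*b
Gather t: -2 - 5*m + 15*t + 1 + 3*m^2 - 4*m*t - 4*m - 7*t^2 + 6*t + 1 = 3*m^2 - 9*m - 7*t^2 + t*(21 - 4*m)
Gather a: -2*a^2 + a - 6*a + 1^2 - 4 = -2*a^2 - 5*a - 3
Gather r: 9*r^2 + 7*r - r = 9*r^2 + 6*r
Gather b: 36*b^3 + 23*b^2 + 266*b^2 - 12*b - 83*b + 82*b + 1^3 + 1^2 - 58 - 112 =36*b^3 + 289*b^2 - 13*b - 168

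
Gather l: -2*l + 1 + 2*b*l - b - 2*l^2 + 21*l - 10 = -b - 2*l^2 + l*(2*b + 19) - 9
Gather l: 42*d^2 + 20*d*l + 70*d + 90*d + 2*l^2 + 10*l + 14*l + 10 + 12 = 42*d^2 + 160*d + 2*l^2 + l*(20*d + 24) + 22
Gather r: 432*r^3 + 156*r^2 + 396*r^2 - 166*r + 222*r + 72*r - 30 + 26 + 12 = 432*r^3 + 552*r^2 + 128*r + 8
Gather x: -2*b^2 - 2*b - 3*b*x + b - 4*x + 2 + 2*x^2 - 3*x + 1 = -2*b^2 - b + 2*x^2 + x*(-3*b - 7) + 3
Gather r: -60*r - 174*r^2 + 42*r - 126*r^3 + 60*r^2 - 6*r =-126*r^3 - 114*r^2 - 24*r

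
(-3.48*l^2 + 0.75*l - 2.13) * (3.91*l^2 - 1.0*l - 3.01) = -13.6068*l^4 + 6.4125*l^3 + 1.3965*l^2 - 0.1275*l + 6.4113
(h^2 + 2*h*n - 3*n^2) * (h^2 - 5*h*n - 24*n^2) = h^4 - 3*h^3*n - 37*h^2*n^2 - 33*h*n^3 + 72*n^4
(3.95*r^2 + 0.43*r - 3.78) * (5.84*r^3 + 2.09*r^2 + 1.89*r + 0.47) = 23.068*r^5 + 10.7667*r^4 - 13.711*r^3 - 5.231*r^2 - 6.9421*r - 1.7766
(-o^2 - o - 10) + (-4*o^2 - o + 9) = -5*o^2 - 2*o - 1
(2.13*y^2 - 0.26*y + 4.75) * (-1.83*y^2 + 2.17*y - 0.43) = -3.8979*y^4 + 5.0979*y^3 - 10.1726*y^2 + 10.4193*y - 2.0425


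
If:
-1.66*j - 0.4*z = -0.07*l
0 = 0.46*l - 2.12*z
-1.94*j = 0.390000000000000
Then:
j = -0.20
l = 19.87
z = 4.31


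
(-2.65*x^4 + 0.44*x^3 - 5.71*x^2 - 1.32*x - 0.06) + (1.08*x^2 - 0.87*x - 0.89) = -2.65*x^4 + 0.44*x^3 - 4.63*x^2 - 2.19*x - 0.95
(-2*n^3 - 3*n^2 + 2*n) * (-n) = 2*n^4 + 3*n^3 - 2*n^2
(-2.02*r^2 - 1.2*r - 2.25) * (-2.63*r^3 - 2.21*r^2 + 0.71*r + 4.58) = 5.3126*r^5 + 7.6202*r^4 + 7.1353*r^3 - 5.1311*r^2 - 7.0935*r - 10.305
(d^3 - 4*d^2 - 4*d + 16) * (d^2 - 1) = d^5 - 4*d^4 - 5*d^3 + 20*d^2 + 4*d - 16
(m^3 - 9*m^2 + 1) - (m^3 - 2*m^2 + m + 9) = -7*m^2 - m - 8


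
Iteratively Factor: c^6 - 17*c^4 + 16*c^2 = (c - 1)*(c^5 + c^4 - 16*c^3 - 16*c^2) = c*(c - 1)*(c^4 + c^3 - 16*c^2 - 16*c) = c*(c - 1)*(c + 1)*(c^3 - 16*c) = c*(c - 1)*(c + 1)*(c + 4)*(c^2 - 4*c) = c*(c - 4)*(c - 1)*(c + 1)*(c + 4)*(c)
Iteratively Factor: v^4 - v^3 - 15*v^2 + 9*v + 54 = (v - 3)*(v^3 + 2*v^2 - 9*v - 18) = (v - 3)^2*(v^2 + 5*v + 6) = (v - 3)^2*(v + 2)*(v + 3)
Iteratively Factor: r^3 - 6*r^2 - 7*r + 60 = (r - 5)*(r^2 - r - 12) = (r - 5)*(r - 4)*(r + 3)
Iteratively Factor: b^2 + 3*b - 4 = (b - 1)*(b + 4)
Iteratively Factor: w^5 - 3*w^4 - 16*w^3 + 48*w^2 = (w - 3)*(w^4 - 16*w^2) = (w - 4)*(w - 3)*(w^3 + 4*w^2) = w*(w - 4)*(w - 3)*(w^2 + 4*w) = w^2*(w - 4)*(w - 3)*(w + 4)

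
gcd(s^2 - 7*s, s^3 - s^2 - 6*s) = s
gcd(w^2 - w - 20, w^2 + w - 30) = w - 5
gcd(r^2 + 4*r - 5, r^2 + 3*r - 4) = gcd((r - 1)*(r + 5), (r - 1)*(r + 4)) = r - 1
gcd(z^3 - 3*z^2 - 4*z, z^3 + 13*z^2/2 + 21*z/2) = z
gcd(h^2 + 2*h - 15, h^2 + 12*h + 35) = h + 5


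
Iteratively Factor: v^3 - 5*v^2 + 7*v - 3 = (v - 1)*(v^2 - 4*v + 3) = (v - 1)^2*(v - 3)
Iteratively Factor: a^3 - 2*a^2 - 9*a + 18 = (a + 3)*(a^2 - 5*a + 6) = (a - 3)*(a + 3)*(a - 2)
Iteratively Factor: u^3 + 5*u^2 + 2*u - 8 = (u + 4)*(u^2 + u - 2) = (u + 2)*(u + 4)*(u - 1)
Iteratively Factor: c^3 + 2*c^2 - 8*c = (c - 2)*(c^2 + 4*c) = (c - 2)*(c + 4)*(c)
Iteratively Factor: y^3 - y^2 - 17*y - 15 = (y + 3)*(y^2 - 4*y - 5) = (y - 5)*(y + 3)*(y + 1)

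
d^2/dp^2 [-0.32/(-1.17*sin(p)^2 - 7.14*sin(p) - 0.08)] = (-1.752192*sin(p)^4 - 8.019648*sin(p)^3 - 13.565376*sin(p)^2 + 16.22208*sin(p) + 32.56704)/(1.17*sin(p)^2 + 7.14*sin(p) + 0.08)^3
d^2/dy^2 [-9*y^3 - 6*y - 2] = -54*y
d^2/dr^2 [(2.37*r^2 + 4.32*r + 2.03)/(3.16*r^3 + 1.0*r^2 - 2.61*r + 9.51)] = (47.331744*r^6 + 258.826752*r^5 + 442.437288*r^4 - 802.204624*r^3 - 1781.382912*r^2 - 644.317488*r + 632.186904)/(31.554496*r^9 + 29.9568*r^8 - 68.707248*r^7 + 236.403568*r^6 + 237.058308*r^5 - 421.641756*r^4 + 690.665967*r^3 + 465.669513*r^2 - 708.145983*r + 860.085351)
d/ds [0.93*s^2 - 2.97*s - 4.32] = 1.86*s - 2.97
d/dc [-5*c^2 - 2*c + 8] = -10*c - 2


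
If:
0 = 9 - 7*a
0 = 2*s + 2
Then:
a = 9/7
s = -1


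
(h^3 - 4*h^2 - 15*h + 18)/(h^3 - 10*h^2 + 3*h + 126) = (h - 1)/(h - 7)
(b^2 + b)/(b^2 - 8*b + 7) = b*(b + 1)/(b^2 - 8*b + 7)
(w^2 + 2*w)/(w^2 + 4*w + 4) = w/(w + 2)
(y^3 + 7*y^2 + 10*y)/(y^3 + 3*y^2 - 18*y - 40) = y/(y - 4)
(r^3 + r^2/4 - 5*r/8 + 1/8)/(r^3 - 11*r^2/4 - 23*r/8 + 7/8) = (2*r - 1)/(2*r - 7)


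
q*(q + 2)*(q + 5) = q^3 + 7*q^2 + 10*q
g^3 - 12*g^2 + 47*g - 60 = (g - 5)*(g - 4)*(g - 3)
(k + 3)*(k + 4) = k^2 + 7*k + 12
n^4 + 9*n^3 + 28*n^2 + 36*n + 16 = (n + 1)*(n + 2)^2*(n + 4)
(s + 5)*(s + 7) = s^2 + 12*s + 35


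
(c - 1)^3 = c^3 - 3*c^2 + 3*c - 1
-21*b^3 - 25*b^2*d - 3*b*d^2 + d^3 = (-7*b + d)*(b + d)*(3*b + d)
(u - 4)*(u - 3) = u^2 - 7*u + 12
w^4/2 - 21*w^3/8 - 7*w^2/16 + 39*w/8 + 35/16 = (w/2 + 1/2)*(w - 5)*(w - 7/4)*(w + 1/2)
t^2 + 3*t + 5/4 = (t + 1/2)*(t + 5/2)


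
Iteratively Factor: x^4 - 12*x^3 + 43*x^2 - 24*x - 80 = (x - 4)*(x^3 - 8*x^2 + 11*x + 20) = (x - 4)*(x + 1)*(x^2 - 9*x + 20) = (x - 4)^2*(x + 1)*(x - 5)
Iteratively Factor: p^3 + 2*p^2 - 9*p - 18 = (p - 3)*(p^2 + 5*p + 6) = (p - 3)*(p + 3)*(p + 2)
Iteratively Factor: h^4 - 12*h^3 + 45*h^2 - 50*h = (h - 5)*(h^3 - 7*h^2 + 10*h) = h*(h - 5)*(h^2 - 7*h + 10) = h*(h - 5)^2*(h - 2)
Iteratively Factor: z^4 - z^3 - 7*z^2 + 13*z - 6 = (z - 1)*(z^3 - 7*z + 6) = (z - 1)*(z + 3)*(z^2 - 3*z + 2) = (z - 1)^2*(z + 3)*(z - 2)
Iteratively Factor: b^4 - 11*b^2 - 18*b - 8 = (b + 2)*(b^3 - 2*b^2 - 7*b - 4) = (b + 1)*(b + 2)*(b^2 - 3*b - 4) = (b - 4)*(b + 1)*(b + 2)*(b + 1)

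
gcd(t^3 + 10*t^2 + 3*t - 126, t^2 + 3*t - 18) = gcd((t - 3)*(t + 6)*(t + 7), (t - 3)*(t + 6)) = t^2 + 3*t - 18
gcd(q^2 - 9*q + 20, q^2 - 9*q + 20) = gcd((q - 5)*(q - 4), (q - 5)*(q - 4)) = q^2 - 9*q + 20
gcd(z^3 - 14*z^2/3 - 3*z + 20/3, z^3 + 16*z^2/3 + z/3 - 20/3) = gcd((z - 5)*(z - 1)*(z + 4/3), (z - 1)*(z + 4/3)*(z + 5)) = z^2 + z/3 - 4/3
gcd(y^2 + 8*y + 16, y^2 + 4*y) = y + 4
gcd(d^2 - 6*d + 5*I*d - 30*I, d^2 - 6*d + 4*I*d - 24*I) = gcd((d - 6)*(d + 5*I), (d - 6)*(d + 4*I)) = d - 6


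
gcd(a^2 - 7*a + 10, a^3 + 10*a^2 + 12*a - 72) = a - 2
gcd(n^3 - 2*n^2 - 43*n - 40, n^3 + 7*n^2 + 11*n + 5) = n^2 + 6*n + 5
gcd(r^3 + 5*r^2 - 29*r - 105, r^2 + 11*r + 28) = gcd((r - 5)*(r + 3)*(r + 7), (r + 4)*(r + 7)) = r + 7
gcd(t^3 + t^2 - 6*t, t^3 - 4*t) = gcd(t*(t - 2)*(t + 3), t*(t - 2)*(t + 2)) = t^2 - 2*t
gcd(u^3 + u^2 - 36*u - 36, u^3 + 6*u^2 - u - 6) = u^2 + 7*u + 6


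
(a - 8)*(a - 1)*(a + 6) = a^3 - 3*a^2 - 46*a + 48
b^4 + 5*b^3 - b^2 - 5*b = b*(b - 1)*(b + 1)*(b + 5)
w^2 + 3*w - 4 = (w - 1)*(w + 4)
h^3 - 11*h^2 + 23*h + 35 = (h - 7)*(h - 5)*(h + 1)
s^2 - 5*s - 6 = (s - 6)*(s + 1)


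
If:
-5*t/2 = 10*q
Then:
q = -t/4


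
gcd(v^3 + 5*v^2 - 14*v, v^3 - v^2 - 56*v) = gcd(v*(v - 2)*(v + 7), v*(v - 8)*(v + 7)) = v^2 + 7*v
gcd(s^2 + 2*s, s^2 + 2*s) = s^2 + 2*s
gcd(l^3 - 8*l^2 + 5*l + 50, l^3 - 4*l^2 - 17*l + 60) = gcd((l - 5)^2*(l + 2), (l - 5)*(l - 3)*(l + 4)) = l - 5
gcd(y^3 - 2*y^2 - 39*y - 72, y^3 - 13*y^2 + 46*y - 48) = y - 8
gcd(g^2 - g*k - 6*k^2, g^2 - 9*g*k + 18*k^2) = g - 3*k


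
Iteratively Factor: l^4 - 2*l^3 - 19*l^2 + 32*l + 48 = (l - 4)*(l^3 + 2*l^2 - 11*l - 12) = (l - 4)*(l + 1)*(l^2 + l - 12) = (l - 4)*(l + 1)*(l + 4)*(l - 3)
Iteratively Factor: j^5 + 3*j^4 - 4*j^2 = (j + 2)*(j^4 + j^3 - 2*j^2) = j*(j + 2)*(j^3 + j^2 - 2*j) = j^2*(j + 2)*(j^2 + j - 2) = j^2*(j - 1)*(j + 2)*(j + 2)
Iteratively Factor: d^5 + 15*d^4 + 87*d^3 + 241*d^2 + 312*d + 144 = (d + 4)*(d^4 + 11*d^3 + 43*d^2 + 69*d + 36) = (d + 3)*(d + 4)*(d^3 + 8*d^2 + 19*d + 12) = (d + 3)^2*(d + 4)*(d^2 + 5*d + 4) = (d + 1)*(d + 3)^2*(d + 4)*(d + 4)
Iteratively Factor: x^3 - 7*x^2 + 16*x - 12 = (x - 2)*(x^2 - 5*x + 6) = (x - 3)*(x - 2)*(x - 2)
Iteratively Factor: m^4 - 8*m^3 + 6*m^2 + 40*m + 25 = (m - 5)*(m^3 - 3*m^2 - 9*m - 5) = (m - 5)*(m + 1)*(m^2 - 4*m - 5) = (m - 5)^2*(m + 1)*(m + 1)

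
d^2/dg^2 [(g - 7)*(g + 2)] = 2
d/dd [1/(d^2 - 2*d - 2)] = 2*(1 - d)/(-d^2 + 2*d + 2)^2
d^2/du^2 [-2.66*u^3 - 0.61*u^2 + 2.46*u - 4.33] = -15.96*u - 1.22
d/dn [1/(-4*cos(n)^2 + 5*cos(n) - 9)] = (5 - 8*cos(n))*sin(n)/(4*cos(n)^2 - 5*cos(n) + 9)^2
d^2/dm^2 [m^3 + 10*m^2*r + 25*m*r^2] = 6*m + 20*r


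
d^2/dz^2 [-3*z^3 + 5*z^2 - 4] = 10 - 18*z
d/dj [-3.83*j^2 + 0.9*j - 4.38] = 0.9 - 7.66*j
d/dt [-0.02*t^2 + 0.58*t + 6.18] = 0.58 - 0.04*t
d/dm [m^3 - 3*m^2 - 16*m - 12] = 3*m^2 - 6*m - 16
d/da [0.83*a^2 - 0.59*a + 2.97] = 1.66*a - 0.59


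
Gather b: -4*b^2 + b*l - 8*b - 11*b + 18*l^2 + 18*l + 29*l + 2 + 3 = -4*b^2 + b*(l - 19) + 18*l^2 + 47*l + 5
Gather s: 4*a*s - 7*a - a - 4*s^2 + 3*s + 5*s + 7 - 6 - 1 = -8*a - 4*s^2 + s*(4*a + 8)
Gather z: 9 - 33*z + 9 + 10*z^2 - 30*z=10*z^2 - 63*z + 18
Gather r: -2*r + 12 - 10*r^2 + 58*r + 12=-10*r^2 + 56*r + 24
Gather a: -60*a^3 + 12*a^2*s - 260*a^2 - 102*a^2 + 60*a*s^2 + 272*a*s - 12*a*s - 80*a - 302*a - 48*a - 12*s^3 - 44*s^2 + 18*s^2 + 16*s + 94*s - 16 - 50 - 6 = -60*a^3 + a^2*(12*s - 362) + a*(60*s^2 + 260*s - 430) - 12*s^3 - 26*s^2 + 110*s - 72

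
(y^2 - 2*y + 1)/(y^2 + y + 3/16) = 16*(y^2 - 2*y + 1)/(16*y^2 + 16*y + 3)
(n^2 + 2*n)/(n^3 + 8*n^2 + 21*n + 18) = n/(n^2 + 6*n + 9)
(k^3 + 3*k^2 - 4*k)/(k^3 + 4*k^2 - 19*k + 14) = k*(k + 4)/(k^2 + 5*k - 14)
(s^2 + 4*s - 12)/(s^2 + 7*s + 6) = (s - 2)/(s + 1)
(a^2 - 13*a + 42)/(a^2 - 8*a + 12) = (a - 7)/(a - 2)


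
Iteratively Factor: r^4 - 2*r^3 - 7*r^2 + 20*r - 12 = (r - 1)*(r^3 - r^2 - 8*r + 12) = (r - 2)*(r - 1)*(r^2 + r - 6) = (r - 2)^2*(r - 1)*(r + 3)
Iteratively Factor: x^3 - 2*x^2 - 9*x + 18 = (x - 2)*(x^2 - 9) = (x - 2)*(x + 3)*(x - 3)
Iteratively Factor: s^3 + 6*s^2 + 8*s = (s + 2)*(s^2 + 4*s) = (s + 2)*(s + 4)*(s)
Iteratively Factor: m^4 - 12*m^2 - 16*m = (m + 2)*(m^3 - 2*m^2 - 8*m) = (m - 4)*(m + 2)*(m^2 + 2*m) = m*(m - 4)*(m + 2)*(m + 2)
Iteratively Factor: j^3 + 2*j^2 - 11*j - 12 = (j + 4)*(j^2 - 2*j - 3) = (j + 1)*(j + 4)*(j - 3)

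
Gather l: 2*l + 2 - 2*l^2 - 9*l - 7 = -2*l^2 - 7*l - 5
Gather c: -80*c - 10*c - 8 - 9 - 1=-90*c - 18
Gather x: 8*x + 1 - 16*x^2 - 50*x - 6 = -16*x^2 - 42*x - 5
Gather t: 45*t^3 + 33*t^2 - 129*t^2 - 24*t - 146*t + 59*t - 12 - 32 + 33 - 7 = 45*t^3 - 96*t^2 - 111*t - 18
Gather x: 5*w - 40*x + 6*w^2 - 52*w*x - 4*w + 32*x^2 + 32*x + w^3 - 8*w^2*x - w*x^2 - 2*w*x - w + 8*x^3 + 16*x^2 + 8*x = w^3 + 6*w^2 + 8*x^3 + x^2*(48 - w) + x*(-8*w^2 - 54*w)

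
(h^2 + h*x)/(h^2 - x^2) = h/(h - x)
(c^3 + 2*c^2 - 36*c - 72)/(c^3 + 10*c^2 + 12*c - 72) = (c^2 - 4*c - 12)/(c^2 + 4*c - 12)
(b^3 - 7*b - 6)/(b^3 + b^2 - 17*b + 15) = (b^2 + 3*b + 2)/(b^2 + 4*b - 5)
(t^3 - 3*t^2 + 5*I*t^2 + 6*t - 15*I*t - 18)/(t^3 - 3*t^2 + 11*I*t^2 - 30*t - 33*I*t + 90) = (t - I)/(t + 5*I)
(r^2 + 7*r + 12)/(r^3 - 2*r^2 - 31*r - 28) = (r + 3)/(r^2 - 6*r - 7)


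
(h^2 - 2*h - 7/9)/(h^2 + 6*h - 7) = (h^2 - 2*h - 7/9)/(h^2 + 6*h - 7)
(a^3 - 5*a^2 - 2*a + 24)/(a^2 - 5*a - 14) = (a^2 - 7*a + 12)/(a - 7)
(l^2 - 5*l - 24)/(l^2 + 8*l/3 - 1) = 3*(l - 8)/(3*l - 1)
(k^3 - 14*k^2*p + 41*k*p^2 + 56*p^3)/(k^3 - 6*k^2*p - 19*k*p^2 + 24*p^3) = (-k^2 + 6*k*p + 7*p^2)/(-k^2 - 2*k*p + 3*p^2)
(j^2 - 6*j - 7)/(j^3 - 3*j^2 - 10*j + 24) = (j^2 - 6*j - 7)/(j^3 - 3*j^2 - 10*j + 24)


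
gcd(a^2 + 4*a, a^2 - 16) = a + 4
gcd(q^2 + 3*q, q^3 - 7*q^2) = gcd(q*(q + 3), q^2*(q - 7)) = q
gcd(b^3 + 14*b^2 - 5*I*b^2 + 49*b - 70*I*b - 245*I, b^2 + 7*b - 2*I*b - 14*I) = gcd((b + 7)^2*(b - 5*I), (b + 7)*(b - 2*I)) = b + 7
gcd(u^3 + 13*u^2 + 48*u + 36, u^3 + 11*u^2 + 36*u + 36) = u + 6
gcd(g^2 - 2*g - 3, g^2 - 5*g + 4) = 1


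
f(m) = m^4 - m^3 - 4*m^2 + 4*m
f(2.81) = 19.82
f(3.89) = 125.15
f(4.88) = 375.17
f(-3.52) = 133.49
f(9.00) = 5544.00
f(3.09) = 35.83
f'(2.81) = 46.58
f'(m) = 4*m^3 - 3*m^2 - 8*m + 4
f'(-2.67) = -72.16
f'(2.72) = 40.54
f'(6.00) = 712.00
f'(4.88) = 358.37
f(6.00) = 960.00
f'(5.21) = 446.57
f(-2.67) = 30.66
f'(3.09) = 68.65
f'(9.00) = 2605.00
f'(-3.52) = -179.47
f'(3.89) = 162.94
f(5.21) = 507.65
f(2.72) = 15.90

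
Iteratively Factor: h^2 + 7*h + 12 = (h + 4)*(h + 3)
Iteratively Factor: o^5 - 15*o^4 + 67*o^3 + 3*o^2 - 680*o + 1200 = (o - 4)*(o^4 - 11*o^3 + 23*o^2 + 95*o - 300) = (o - 5)*(o - 4)*(o^3 - 6*o^2 - 7*o + 60) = (o - 5)*(o - 4)^2*(o^2 - 2*o - 15) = (o - 5)*(o - 4)^2*(o + 3)*(o - 5)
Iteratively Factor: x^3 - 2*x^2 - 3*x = (x - 3)*(x^2 + x) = x*(x - 3)*(x + 1)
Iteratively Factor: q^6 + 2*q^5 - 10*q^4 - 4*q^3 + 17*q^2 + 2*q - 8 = (q - 2)*(q^5 + 4*q^4 - 2*q^3 - 8*q^2 + q + 4) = (q - 2)*(q + 1)*(q^4 + 3*q^3 - 5*q^2 - 3*q + 4) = (q - 2)*(q - 1)*(q + 1)*(q^3 + 4*q^2 - q - 4) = (q - 2)*(q - 1)*(q + 1)^2*(q^2 + 3*q - 4) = (q - 2)*(q - 1)*(q + 1)^2*(q + 4)*(q - 1)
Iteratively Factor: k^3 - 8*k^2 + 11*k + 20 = (k - 4)*(k^2 - 4*k - 5) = (k - 4)*(k + 1)*(k - 5)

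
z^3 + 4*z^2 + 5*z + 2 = (z + 1)^2*(z + 2)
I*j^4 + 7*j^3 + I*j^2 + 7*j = j*(j - 7*I)*(j + I)*(I*j + 1)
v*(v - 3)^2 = v^3 - 6*v^2 + 9*v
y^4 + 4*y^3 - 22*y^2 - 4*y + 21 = (y - 3)*(y - 1)*(y + 1)*(y + 7)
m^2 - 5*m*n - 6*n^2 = (m - 6*n)*(m + n)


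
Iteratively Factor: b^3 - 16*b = (b)*(b^2 - 16) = b*(b + 4)*(b - 4)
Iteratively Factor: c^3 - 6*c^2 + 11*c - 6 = (c - 3)*(c^2 - 3*c + 2) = (c - 3)*(c - 2)*(c - 1)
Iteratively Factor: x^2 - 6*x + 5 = (x - 5)*(x - 1)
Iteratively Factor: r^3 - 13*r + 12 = (r - 1)*(r^2 + r - 12) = (r - 1)*(r + 4)*(r - 3)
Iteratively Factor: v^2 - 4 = (v + 2)*(v - 2)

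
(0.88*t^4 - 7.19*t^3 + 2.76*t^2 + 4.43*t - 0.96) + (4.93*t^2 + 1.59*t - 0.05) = 0.88*t^4 - 7.19*t^3 + 7.69*t^2 + 6.02*t - 1.01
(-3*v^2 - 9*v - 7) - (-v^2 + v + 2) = -2*v^2 - 10*v - 9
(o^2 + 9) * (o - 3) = o^3 - 3*o^2 + 9*o - 27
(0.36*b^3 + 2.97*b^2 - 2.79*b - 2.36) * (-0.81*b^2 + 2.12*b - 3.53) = -0.2916*b^5 - 1.6425*b^4 + 7.2855*b^3 - 14.4873*b^2 + 4.8455*b + 8.3308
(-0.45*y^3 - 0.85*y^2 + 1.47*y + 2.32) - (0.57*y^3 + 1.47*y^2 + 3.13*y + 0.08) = -1.02*y^3 - 2.32*y^2 - 1.66*y + 2.24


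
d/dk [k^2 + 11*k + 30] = 2*k + 11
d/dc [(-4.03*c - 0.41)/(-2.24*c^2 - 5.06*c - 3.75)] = (-9.0272*c^2 - 1.8368*c + 13.0379)/(5.0176*c^4 + 22.6688*c^3 + 42.4036*c^2 + 37.95*c + 14.0625)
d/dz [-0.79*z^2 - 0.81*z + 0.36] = -1.58*z - 0.81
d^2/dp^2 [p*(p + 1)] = 2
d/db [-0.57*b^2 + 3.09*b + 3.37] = 3.09 - 1.14*b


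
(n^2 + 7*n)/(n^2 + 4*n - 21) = n/(n - 3)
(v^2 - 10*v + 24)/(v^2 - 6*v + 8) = (v - 6)/(v - 2)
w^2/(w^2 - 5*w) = w/(w - 5)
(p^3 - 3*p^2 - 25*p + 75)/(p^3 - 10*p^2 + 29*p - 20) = (p^2 + 2*p - 15)/(p^2 - 5*p + 4)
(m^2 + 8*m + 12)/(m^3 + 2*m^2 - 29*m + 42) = (m^2 + 8*m + 12)/(m^3 + 2*m^2 - 29*m + 42)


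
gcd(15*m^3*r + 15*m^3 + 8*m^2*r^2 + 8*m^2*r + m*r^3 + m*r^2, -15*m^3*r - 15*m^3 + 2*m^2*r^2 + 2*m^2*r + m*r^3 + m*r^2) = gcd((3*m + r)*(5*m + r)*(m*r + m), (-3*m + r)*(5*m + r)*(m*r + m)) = 5*m^2*r + 5*m^2 + m*r^2 + m*r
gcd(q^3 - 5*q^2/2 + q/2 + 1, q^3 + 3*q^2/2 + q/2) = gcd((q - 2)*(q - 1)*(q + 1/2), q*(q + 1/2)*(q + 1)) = q + 1/2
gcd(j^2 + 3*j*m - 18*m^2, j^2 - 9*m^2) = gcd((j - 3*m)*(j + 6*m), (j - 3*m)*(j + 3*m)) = j - 3*m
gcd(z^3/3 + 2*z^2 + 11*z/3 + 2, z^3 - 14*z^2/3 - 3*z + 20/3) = 1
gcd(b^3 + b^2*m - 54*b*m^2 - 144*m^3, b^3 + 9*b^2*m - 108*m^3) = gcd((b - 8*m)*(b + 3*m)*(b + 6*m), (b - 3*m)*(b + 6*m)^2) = b + 6*m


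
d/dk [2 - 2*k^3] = -6*k^2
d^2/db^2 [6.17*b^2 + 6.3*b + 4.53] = 12.3400000000000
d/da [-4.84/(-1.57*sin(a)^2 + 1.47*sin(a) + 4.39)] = (7.1148 - 15.1976*sin(a))*cos(a)/(-1.57*sin(a)^2 + 1.47*sin(a) + 4.39)^2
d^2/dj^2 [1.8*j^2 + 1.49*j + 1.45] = 3.60000000000000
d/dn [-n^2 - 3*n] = -2*n - 3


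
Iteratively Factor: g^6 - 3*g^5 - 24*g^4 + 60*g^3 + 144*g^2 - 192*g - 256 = (g - 4)*(g^5 + g^4 - 20*g^3 - 20*g^2 + 64*g + 64) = (g - 4)*(g + 1)*(g^4 - 20*g^2 + 64) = (g - 4)*(g + 1)*(g + 4)*(g^3 - 4*g^2 - 4*g + 16) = (g - 4)*(g - 2)*(g + 1)*(g + 4)*(g^2 - 2*g - 8) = (g - 4)*(g - 2)*(g + 1)*(g + 2)*(g + 4)*(g - 4)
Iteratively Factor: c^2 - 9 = (c - 3)*(c + 3)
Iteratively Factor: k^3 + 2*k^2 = (k)*(k^2 + 2*k) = k*(k + 2)*(k)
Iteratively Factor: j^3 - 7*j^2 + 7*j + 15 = (j + 1)*(j^2 - 8*j + 15) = (j - 3)*(j + 1)*(j - 5)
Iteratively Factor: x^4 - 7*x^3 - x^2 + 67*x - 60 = (x - 5)*(x^3 - 2*x^2 - 11*x + 12) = (x - 5)*(x + 3)*(x^2 - 5*x + 4) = (x - 5)*(x - 4)*(x + 3)*(x - 1)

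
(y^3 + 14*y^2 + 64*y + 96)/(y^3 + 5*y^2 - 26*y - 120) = (y + 4)/(y - 5)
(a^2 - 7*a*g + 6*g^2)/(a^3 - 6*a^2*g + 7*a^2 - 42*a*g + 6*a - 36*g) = (a - g)/(a^2 + 7*a + 6)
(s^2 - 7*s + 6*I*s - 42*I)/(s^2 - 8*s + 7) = (s + 6*I)/(s - 1)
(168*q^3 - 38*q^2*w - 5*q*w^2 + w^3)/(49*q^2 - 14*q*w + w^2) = (24*q^2 - 2*q*w - w^2)/(7*q - w)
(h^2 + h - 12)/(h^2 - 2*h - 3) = (h + 4)/(h + 1)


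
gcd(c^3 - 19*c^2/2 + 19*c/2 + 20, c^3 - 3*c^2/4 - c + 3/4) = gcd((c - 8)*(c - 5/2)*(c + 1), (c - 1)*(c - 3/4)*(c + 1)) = c + 1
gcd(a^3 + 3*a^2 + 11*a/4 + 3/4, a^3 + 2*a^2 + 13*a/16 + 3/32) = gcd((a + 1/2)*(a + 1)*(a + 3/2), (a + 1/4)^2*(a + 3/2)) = a + 3/2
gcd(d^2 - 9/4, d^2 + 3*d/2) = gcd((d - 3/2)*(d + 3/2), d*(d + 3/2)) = d + 3/2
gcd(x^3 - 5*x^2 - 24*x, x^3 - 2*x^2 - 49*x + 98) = 1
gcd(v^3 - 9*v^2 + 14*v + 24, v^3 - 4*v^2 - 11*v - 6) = v^2 - 5*v - 6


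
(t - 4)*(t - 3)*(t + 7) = t^3 - 37*t + 84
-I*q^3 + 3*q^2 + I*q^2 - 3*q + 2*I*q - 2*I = (q - 1)*(q + 2*I)*(-I*q + 1)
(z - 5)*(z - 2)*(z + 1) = z^3 - 6*z^2 + 3*z + 10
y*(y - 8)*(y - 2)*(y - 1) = y^4 - 11*y^3 + 26*y^2 - 16*y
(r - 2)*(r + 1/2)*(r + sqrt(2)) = r^3 - 3*r^2/2 + sqrt(2)*r^2 - 3*sqrt(2)*r/2 - r - sqrt(2)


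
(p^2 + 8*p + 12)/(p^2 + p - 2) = (p + 6)/(p - 1)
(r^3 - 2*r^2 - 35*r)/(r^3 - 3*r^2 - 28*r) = (r + 5)/(r + 4)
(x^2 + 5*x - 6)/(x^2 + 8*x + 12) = (x - 1)/(x + 2)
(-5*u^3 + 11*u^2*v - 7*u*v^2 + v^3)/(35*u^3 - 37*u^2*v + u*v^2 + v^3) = (-u + v)/(7*u + v)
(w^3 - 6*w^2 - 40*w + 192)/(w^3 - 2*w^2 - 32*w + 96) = (w - 8)/(w - 4)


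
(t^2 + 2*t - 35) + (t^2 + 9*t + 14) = 2*t^2 + 11*t - 21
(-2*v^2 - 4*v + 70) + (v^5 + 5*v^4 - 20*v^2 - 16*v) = v^5 + 5*v^4 - 22*v^2 - 20*v + 70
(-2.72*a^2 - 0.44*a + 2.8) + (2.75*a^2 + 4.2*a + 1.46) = 0.0299999999999998*a^2 + 3.76*a + 4.26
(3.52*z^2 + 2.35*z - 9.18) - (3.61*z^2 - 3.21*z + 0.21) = -0.0899999999999999*z^2 + 5.56*z - 9.39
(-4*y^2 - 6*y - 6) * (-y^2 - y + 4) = 4*y^4 + 10*y^3 - 4*y^2 - 18*y - 24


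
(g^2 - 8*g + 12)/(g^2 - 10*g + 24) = (g - 2)/(g - 4)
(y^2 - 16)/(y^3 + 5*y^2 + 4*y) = (y - 4)/(y*(y + 1))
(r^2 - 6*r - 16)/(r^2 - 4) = (r - 8)/(r - 2)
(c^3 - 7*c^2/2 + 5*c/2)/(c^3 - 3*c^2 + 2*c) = (c - 5/2)/(c - 2)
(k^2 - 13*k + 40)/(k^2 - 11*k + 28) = (k^2 - 13*k + 40)/(k^2 - 11*k + 28)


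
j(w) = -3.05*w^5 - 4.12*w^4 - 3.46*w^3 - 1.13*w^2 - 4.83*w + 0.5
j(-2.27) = 120.55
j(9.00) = -209787.61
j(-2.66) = 270.38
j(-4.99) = 7308.23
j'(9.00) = -112935.12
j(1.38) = -47.62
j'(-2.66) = -525.57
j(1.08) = -20.48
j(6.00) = -29872.84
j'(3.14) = -2106.95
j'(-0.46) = -5.07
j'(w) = -15.25*w^4 - 16.48*w^3 - 10.38*w^2 - 2.26*w - 4.83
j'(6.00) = -23715.75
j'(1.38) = -126.33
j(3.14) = -1464.44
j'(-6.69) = -26067.27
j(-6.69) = 33637.85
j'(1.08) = -60.89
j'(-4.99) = -7659.58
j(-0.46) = 2.70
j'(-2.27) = -265.34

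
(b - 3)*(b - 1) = b^2 - 4*b + 3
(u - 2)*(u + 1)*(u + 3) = u^3 + 2*u^2 - 5*u - 6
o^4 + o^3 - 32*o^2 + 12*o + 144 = (o - 4)*(o - 3)*(o + 2)*(o + 6)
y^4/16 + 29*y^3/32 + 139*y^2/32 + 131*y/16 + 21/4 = (y/4 + 1/2)*(y/4 + 1)*(y + 3/2)*(y + 7)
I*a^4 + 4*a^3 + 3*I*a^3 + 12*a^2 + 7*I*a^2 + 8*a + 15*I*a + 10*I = (a + 2)*(a - 5*I)*(a + I)*(I*a + I)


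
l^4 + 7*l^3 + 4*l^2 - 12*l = l*(l - 1)*(l + 2)*(l + 6)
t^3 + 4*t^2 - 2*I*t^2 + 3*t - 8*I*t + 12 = (t + 4)*(t - 3*I)*(t + I)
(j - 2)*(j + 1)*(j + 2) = j^3 + j^2 - 4*j - 4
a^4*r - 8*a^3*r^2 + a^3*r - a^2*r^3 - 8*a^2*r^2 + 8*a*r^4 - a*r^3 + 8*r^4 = (a - 8*r)*(a - r)*(a + r)*(a*r + r)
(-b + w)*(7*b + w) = -7*b^2 + 6*b*w + w^2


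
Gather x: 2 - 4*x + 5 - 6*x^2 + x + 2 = -6*x^2 - 3*x + 9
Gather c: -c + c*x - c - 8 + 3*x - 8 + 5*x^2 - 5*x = c*(x - 2) + 5*x^2 - 2*x - 16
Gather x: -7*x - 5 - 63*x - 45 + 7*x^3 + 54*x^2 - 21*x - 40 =7*x^3 + 54*x^2 - 91*x - 90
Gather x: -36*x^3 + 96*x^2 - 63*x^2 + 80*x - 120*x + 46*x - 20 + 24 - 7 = -36*x^3 + 33*x^2 + 6*x - 3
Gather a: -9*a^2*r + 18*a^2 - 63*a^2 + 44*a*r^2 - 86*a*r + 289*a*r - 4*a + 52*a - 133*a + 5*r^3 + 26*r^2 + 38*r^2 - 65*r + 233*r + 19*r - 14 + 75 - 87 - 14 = a^2*(-9*r - 45) + a*(44*r^2 + 203*r - 85) + 5*r^3 + 64*r^2 + 187*r - 40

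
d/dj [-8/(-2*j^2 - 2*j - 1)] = 16*(-2*j - 1)/(2*j^2 + 2*j + 1)^2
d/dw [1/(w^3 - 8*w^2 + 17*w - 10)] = (-3*w^2 + 16*w - 17)/(w^3 - 8*w^2 + 17*w - 10)^2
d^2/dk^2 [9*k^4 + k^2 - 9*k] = 108*k^2 + 2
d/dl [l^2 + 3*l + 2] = 2*l + 3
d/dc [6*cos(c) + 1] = -6*sin(c)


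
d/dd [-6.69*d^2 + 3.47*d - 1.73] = 3.47 - 13.38*d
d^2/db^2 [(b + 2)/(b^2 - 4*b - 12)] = 2/(b^3 - 18*b^2 + 108*b - 216)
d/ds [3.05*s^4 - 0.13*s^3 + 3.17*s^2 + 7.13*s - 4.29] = 12.2*s^3 - 0.39*s^2 + 6.34*s + 7.13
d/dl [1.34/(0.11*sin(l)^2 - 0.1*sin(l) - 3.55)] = (0.134 - 0.2948*sin(l))*cos(l)/(-0.11*sin(l)^2 + 0.1*sin(l) + 3.55)^2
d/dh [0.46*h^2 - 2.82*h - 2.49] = 0.92*h - 2.82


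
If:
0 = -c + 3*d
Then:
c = 3*d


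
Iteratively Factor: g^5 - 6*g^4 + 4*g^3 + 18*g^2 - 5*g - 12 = (g - 1)*(g^4 - 5*g^3 - g^2 + 17*g + 12) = (g - 1)*(g + 1)*(g^3 - 6*g^2 + 5*g + 12) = (g - 1)*(g + 1)^2*(g^2 - 7*g + 12) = (g - 3)*(g - 1)*(g + 1)^2*(g - 4)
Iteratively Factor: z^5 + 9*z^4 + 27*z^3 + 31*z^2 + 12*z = (z + 3)*(z^4 + 6*z^3 + 9*z^2 + 4*z) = (z + 3)*(z + 4)*(z^3 + 2*z^2 + z) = z*(z + 3)*(z + 4)*(z^2 + 2*z + 1) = z*(z + 1)*(z + 3)*(z + 4)*(z + 1)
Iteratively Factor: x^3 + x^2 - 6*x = (x - 2)*(x^2 + 3*x) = (x - 2)*(x + 3)*(x)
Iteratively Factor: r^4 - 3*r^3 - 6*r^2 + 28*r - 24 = (r - 2)*(r^3 - r^2 - 8*r + 12) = (r - 2)^2*(r^2 + r - 6) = (r - 2)^2*(r + 3)*(r - 2)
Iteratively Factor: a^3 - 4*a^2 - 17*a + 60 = (a - 3)*(a^2 - a - 20) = (a - 3)*(a + 4)*(a - 5)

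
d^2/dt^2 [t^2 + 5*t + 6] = 2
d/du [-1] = 0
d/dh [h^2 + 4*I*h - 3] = 2*h + 4*I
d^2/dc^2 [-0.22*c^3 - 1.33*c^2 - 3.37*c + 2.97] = -1.32*c - 2.66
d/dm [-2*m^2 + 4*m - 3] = 4 - 4*m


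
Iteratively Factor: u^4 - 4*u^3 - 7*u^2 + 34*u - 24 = (u - 2)*(u^3 - 2*u^2 - 11*u + 12) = (u - 4)*(u - 2)*(u^2 + 2*u - 3) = (u - 4)*(u - 2)*(u + 3)*(u - 1)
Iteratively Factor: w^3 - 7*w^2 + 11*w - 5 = (w - 5)*(w^2 - 2*w + 1) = (w - 5)*(w - 1)*(w - 1)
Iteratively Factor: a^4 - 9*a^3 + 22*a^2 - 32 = (a + 1)*(a^3 - 10*a^2 + 32*a - 32) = (a - 4)*(a + 1)*(a^2 - 6*a + 8) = (a - 4)*(a - 2)*(a + 1)*(a - 4)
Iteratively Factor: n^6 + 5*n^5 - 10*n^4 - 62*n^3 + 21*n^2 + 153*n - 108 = (n - 1)*(n^5 + 6*n^4 - 4*n^3 - 66*n^2 - 45*n + 108) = (n - 1)^2*(n^4 + 7*n^3 + 3*n^2 - 63*n - 108) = (n - 3)*(n - 1)^2*(n^3 + 10*n^2 + 33*n + 36) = (n - 3)*(n - 1)^2*(n + 4)*(n^2 + 6*n + 9) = (n - 3)*(n - 1)^2*(n + 3)*(n + 4)*(n + 3)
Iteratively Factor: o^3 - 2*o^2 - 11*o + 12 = (o - 1)*(o^2 - o - 12) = (o - 1)*(o + 3)*(o - 4)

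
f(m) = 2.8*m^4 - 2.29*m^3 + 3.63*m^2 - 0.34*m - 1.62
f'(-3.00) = -386.35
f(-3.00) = 320.70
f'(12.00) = 18451.10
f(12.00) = 54620.70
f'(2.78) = 207.38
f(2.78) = 143.53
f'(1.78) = 53.98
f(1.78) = 24.47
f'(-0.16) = -1.72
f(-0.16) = -1.46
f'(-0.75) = -14.37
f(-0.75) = 2.53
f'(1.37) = 25.51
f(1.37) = 8.70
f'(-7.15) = -4497.35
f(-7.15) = 8341.27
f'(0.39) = 2.11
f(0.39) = -1.27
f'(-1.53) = -67.64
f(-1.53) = 30.94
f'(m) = 11.2*m^3 - 6.87*m^2 + 7.26*m - 0.34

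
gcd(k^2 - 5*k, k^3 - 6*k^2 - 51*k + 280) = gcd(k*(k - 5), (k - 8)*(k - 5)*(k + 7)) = k - 5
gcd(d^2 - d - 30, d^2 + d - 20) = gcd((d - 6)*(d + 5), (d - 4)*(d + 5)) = d + 5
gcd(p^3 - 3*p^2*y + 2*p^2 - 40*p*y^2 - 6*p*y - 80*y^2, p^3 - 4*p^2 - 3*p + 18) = p + 2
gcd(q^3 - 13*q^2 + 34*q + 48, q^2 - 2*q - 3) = q + 1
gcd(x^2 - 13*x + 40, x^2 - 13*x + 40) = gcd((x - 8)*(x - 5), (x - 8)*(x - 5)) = x^2 - 13*x + 40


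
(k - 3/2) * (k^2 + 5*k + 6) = k^3 + 7*k^2/2 - 3*k/2 - 9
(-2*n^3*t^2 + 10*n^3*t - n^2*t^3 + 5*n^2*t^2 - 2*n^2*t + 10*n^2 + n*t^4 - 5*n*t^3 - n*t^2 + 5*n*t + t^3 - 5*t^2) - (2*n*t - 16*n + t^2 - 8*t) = -2*n^3*t^2 + 10*n^3*t - n^2*t^3 + 5*n^2*t^2 - 2*n^2*t + 10*n^2 + n*t^4 - 5*n*t^3 - n*t^2 + 3*n*t + 16*n + t^3 - 6*t^2 + 8*t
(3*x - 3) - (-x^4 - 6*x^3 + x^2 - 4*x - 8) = x^4 + 6*x^3 - x^2 + 7*x + 5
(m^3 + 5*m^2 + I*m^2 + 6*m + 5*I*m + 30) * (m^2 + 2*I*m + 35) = m^5 + 5*m^4 + 3*I*m^4 + 39*m^3 + 15*I*m^3 + 195*m^2 + 47*I*m^2 + 210*m + 235*I*m + 1050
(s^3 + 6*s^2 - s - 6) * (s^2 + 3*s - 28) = s^5 + 9*s^4 - 11*s^3 - 177*s^2 + 10*s + 168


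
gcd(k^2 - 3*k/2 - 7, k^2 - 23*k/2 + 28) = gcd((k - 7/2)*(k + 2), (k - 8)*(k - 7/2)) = k - 7/2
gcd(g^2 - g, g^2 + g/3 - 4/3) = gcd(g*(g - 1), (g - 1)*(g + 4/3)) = g - 1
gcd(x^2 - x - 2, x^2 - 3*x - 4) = x + 1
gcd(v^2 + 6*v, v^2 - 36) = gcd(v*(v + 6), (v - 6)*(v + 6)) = v + 6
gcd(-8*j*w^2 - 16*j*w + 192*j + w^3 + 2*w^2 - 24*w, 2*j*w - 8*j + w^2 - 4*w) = w - 4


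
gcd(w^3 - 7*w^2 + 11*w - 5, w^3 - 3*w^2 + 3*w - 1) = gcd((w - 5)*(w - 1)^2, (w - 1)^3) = w^2 - 2*w + 1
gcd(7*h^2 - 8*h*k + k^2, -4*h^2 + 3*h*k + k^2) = h - k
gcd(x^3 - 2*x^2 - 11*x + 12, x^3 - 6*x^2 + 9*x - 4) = x^2 - 5*x + 4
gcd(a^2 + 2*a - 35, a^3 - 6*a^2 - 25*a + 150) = a - 5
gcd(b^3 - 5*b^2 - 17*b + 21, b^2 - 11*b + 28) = b - 7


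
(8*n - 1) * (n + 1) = 8*n^2 + 7*n - 1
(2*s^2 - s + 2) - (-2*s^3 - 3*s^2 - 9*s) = 2*s^3 + 5*s^2 + 8*s + 2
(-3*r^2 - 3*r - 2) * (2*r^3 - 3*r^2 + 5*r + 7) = -6*r^5 + 3*r^4 - 10*r^3 - 30*r^2 - 31*r - 14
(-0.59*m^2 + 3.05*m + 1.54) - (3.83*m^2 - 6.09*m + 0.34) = -4.42*m^2 + 9.14*m + 1.2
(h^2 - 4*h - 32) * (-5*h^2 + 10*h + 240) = -5*h^4 + 30*h^3 + 360*h^2 - 1280*h - 7680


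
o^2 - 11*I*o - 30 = (o - 6*I)*(o - 5*I)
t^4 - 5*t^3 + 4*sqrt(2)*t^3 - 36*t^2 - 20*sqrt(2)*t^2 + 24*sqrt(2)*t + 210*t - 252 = (t - 3)*(t - 2)*(t - 3*sqrt(2))*(t + 7*sqrt(2))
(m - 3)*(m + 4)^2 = m^3 + 5*m^2 - 8*m - 48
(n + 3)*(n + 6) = n^2 + 9*n + 18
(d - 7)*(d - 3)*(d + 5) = d^3 - 5*d^2 - 29*d + 105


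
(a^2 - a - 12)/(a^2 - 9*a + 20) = (a + 3)/(a - 5)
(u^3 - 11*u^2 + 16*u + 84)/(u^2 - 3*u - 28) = (u^2 - 4*u - 12)/(u + 4)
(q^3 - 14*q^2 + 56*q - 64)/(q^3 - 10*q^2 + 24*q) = (q^2 - 10*q + 16)/(q*(q - 6))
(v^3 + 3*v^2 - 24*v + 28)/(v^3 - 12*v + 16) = (v + 7)/(v + 4)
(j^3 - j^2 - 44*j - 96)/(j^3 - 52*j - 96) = (j^2 + 7*j + 12)/(j^2 + 8*j + 12)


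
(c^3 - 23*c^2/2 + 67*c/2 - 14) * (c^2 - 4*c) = c^5 - 31*c^4/2 + 159*c^3/2 - 148*c^2 + 56*c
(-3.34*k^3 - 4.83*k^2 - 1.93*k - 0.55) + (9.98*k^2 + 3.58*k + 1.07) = -3.34*k^3 + 5.15*k^2 + 1.65*k + 0.52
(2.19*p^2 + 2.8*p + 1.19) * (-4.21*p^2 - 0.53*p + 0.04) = -9.2199*p^4 - 12.9487*p^3 - 6.4063*p^2 - 0.5187*p + 0.0476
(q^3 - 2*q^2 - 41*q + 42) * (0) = 0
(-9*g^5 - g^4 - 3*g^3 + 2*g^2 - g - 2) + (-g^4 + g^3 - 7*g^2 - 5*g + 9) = -9*g^5 - 2*g^4 - 2*g^3 - 5*g^2 - 6*g + 7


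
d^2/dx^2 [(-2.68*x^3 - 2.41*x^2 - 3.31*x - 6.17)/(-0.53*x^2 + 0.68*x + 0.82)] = (-8.88178419700125e-16*x^5 + 4.44089209850063e-16*x^4 + 8.404606*x^3 + 25.649442*x^2 + 6.10134*x + 10.618636)/(0.148877*x^6 - 0.573036*x^5 + 0.0442020000000001*x^4 + 1.458736*x^3 - 0.0683880000000003*x^2 - 1.371696*x - 0.551368)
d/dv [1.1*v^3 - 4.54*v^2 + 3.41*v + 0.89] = 3.3*v^2 - 9.08*v + 3.41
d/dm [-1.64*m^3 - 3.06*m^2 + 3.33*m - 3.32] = -4.92*m^2 - 6.12*m + 3.33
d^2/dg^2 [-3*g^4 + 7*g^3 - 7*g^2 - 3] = -36*g^2 + 42*g - 14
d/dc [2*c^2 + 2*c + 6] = 4*c + 2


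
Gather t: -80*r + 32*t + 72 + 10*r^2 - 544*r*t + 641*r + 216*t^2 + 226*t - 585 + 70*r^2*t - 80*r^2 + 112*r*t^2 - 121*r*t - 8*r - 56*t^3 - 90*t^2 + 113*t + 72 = -70*r^2 + 553*r - 56*t^3 + t^2*(112*r + 126) + t*(70*r^2 - 665*r + 371) - 441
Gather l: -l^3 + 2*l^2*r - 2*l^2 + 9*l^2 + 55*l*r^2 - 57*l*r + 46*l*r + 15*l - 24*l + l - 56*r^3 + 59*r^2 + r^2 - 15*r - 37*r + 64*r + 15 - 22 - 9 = -l^3 + l^2*(2*r + 7) + l*(55*r^2 - 11*r - 8) - 56*r^3 + 60*r^2 + 12*r - 16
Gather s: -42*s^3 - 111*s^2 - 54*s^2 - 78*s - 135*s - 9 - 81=-42*s^3 - 165*s^2 - 213*s - 90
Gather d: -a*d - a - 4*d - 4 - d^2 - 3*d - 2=-a - d^2 + d*(-a - 7) - 6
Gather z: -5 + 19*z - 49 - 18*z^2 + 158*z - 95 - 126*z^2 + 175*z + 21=-144*z^2 + 352*z - 128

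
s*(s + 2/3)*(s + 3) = s^3 + 11*s^2/3 + 2*s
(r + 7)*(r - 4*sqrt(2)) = r^2 - 4*sqrt(2)*r + 7*r - 28*sqrt(2)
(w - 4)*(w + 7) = w^2 + 3*w - 28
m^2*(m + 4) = m^3 + 4*m^2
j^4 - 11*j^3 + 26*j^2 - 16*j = j*(j - 8)*(j - 2)*(j - 1)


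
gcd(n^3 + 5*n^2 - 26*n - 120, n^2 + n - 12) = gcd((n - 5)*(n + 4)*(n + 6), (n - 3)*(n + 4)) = n + 4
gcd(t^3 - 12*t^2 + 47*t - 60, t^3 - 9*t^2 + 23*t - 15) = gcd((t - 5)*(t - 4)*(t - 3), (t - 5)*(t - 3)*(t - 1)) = t^2 - 8*t + 15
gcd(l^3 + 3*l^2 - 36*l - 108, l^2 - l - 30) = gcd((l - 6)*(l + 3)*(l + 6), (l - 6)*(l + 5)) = l - 6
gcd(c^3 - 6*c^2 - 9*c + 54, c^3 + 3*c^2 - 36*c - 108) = c^2 - 3*c - 18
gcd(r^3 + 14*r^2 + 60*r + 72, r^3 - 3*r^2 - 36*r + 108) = r + 6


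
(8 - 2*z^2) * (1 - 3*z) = 6*z^3 - 2*z^2 - 24*z + 8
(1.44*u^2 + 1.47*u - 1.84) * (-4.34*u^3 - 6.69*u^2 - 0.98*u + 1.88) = -6.2496*u^5 - 16.0134*u^4 - 3.2599*u^3 + 13.5762*u^2 + 4.5668*u - 3.4592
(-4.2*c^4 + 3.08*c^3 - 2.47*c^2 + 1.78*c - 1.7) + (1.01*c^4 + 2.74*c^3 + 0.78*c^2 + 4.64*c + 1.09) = -3.19*c^4 + 5.82*c^3 - 1.69*c^2 + 6.42*c - 0.61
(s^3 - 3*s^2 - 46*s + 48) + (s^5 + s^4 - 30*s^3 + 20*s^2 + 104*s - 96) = s^5 + s^4 - 29*s^3 + 17*s^2 + 58*s - 48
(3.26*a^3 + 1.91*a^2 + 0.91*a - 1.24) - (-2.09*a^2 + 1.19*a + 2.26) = 3.26*a^3 + 4.0*a^2 - 0.28*a - 3.5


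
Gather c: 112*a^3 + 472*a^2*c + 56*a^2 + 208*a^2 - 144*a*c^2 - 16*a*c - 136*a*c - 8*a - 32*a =112*a^3 + 264*a^2 - 144*a*c^2 - 40*a + c*(472*a^2 - 152*a)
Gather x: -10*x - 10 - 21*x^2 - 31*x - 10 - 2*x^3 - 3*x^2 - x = -2*x^3 - 24*x^2 - 42*x - 20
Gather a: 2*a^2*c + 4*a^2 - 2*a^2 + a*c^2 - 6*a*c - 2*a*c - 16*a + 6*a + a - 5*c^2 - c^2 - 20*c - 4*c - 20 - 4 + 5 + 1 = a^2*(2*c + 2) + a*(c^2 - 8*c - 9) - 6*c^2 - 24*c - 18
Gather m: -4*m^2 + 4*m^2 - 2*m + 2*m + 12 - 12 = 0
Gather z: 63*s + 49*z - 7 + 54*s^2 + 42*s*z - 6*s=54*s^2 + 57*s + z*(42*s + 49) - 7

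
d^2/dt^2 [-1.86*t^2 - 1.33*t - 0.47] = -3.72000000000000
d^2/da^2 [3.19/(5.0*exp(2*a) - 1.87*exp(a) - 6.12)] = ((5.9653 - 63.8*exp(a))*(-5.0*exp(2*a) + 1.87*exp(a) + 6.12) - 3.19*(10.0*exp(a) - 1.87)*(20.0*exp(a) - 3.74)*exp(a))*exp(a)/(-5.0*exp(2*a) + 1.87*exp(a) + 6.12)^3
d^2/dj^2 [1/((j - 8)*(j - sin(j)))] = ((1 - cos(j))*(j - sin(j))*(2*j - 16) - (j - 8)^2*(j - sin(j))*sin(j) + 2*(j - 8)^2*(cos(j) - 1)^2 + 2*(j - sin(j))^2)/((j - 8)^3*(j - sin(j))^3)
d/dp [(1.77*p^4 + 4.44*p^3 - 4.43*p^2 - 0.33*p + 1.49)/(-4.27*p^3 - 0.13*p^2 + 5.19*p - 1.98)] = (-7.5579*p^6 - 0.4602*p^5 + 8.0656*p^4 + 29.2506*p^3 - 30.3213*p^2 + 17.9302*p - 7.0797)/(18.2329*p^6 + 1.1102*p^5 - 44.3057*p^4 + 15.5598*p^3 + 27.4509*p^2 - 20.5524*p + 3.9204)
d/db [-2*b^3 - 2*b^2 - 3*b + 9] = -6*b^2 - 4*b - 3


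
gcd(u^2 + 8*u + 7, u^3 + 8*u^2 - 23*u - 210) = u + 7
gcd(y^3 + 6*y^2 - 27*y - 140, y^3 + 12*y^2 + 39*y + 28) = y^2 + 11*y + 28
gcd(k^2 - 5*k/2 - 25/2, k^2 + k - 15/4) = k + 5/2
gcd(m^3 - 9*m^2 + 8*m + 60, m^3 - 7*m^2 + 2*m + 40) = m^2 - 3*m - 10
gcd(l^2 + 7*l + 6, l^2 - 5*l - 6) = l + 1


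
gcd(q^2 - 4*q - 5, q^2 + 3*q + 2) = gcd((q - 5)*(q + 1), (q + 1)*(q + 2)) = q + 1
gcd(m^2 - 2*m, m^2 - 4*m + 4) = m - 2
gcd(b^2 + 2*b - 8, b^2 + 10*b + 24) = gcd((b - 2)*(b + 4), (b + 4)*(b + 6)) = b + 4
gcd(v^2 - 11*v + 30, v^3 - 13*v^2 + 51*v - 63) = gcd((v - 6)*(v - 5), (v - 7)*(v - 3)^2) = 1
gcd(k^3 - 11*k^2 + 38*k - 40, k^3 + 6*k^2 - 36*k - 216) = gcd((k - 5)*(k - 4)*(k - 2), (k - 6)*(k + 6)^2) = 1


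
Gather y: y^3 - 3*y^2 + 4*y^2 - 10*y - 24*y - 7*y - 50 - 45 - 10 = y^3 + y^2 - 41*y - 105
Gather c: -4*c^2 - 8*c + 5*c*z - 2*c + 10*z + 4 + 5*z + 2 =-4*c^2 + c*(5*z - 10) + 15*z + 6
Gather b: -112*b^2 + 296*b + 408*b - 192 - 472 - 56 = -112*b^2 + 704*b - 720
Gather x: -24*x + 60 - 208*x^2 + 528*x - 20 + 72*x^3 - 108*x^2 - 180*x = 72*x^3 - 316*x^2 + 324*x + 40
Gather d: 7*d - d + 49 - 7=6*d + 42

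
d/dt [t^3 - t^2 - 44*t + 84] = 3*t^2 - 2*t - 44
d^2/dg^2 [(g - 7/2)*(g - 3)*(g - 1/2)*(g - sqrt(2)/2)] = 12*g^2 - 42*g - 3*sqrt(2)*g + 7*sqrt(2) + 55/2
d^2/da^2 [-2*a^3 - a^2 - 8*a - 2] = -12*a - 2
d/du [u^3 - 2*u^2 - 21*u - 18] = 3*u^2 - 4*u - 21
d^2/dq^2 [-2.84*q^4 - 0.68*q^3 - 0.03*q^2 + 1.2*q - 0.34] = -34.08*q^2 - 4.08*q - 0.06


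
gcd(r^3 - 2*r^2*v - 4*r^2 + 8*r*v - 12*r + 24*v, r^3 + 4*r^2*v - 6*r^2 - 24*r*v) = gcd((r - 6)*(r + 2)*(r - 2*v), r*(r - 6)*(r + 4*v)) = r - 6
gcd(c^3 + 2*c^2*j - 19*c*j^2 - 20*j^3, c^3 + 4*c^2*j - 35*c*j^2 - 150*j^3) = c + 5*j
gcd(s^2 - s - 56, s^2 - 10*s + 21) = 1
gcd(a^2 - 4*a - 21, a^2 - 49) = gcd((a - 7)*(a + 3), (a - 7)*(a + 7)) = a - 7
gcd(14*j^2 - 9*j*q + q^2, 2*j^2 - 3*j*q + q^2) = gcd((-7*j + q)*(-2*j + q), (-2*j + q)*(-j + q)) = -2*j + q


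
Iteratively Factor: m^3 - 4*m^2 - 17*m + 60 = (m + 4)*(m^2 - 8*m + 15) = (m - 3)*(m + 4)*(m - 5)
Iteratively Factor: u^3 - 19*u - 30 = (u - 5)*(u^2 + 5*u + 6) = (u - 5)*(u + 2)*(u + 3)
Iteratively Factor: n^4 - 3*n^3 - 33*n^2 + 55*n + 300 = (n + 3)*(n^3 - 6*n^2 - 15*n + 100) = (n + 3)*(n + 4)*(n^2 - 10*n + 25) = (n - 5)*(n + 3)*(n + 4)*(n - 5)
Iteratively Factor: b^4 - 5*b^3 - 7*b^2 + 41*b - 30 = (b - 1)*(b^3 - 4*b^2 - 11*b + 30) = (b - 2)*(b - 1)*(b^2 - 2*b - 15) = (b - 2)*(b - 1)*(b + 3)*(b - 5)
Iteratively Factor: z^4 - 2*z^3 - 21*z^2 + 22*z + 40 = (z + 4)*(z^3 - 6*z^2 + 3*z + 10) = (z - 5)*(z + 4)*(z^2 - z - 2) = (z - 5)*(z + 1)*(z + 4)*(z - 2)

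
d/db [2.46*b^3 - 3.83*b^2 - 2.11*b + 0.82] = 7.38*b^2 - 7.66*b - 2.11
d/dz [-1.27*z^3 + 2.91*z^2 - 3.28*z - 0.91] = -3.81*z^2 + 5.82*z - 3.28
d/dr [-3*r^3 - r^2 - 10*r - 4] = -9*r^2 - 2*r - 10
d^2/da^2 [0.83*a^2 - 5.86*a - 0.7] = 1.66000000000000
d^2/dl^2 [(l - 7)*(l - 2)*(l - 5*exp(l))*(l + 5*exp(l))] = -100*l^2*exp(2*l) + 12*l^2 + 700*l*exp(2*l) - 54*l - 550*exp(2*l) + 28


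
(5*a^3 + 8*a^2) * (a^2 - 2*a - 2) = 5*a^5 - 2*a^4 - 26*a^3 - 16*a^2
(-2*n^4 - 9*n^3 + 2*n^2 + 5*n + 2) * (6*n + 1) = -12*n^5 - 56*n^4 + 3*n^3 + 32*n^2 + 17*n + 2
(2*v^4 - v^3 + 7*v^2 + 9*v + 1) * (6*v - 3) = 12*v^5 - 12*v^4 + 45*v^3 + 33*v^2 - 21*v - 3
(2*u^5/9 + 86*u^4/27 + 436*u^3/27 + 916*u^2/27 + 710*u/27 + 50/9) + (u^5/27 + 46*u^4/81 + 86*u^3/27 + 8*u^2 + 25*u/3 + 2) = 7*u^5/27 + 304*u^4/81 + 58*u^3/3 + 1132*u^2/27 + 935*u/27 + 68/9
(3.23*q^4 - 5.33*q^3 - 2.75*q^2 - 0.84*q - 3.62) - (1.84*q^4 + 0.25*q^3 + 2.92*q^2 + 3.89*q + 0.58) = 1.39*q^4 - 5.58*q^3 - 5.67*q^2 - 4.73*q - 4.2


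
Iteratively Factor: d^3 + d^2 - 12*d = (d)*(d^2 + d - 12) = d*(d + 4)*(d - 3)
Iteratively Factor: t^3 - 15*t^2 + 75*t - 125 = (t - 5)*(t^2 - 10*t + 25) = (t - 5)^2*(t - 5)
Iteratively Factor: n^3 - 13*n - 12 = (n + 3)*(n^2 - 3*n - 4) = (n + 1)*(n + 3)*(n - 4)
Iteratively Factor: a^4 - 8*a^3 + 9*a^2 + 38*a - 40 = (a - 5)*(a^3 - 3*a^2 - 6*a + 8) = (a - 5)*(a - 1)*(a^2 - 2*a - 8) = (a - 5)*(a - 4)*(a - 1)*(a + 2)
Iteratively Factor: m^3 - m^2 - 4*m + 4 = (m - 1)*(m^2 - 4) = (m - 1)*(m + 2)*(m - 2)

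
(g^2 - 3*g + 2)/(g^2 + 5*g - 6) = (g - 2)/(g + 6)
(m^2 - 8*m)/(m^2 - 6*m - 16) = m/(m + 2)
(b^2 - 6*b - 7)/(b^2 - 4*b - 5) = (b - 7)/(b - 5)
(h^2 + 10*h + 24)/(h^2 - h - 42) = (h + 4)/(h - 7)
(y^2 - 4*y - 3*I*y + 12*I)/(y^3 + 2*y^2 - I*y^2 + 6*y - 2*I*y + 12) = (y - 4)/(y^2 + 2*y*(1 + I) + 4*I)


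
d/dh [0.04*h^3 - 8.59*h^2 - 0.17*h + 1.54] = 0.12*h^2 - 17.18*h - 0.17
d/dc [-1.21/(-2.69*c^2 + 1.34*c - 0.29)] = (1.6214 - 6.5098*c)/(2.69*c^2 - 1.34*c + 0.29)^2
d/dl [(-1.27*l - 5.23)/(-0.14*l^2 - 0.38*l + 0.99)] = (0.1778*l^2 + 0.4826*l - (0.28*l + 0.38)*(1.27*l + 5.23) - 1.2573)/(0.14*l^2 + 0.38*l - 0.99)^2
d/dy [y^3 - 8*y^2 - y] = 3*y^2 - 16*y - 1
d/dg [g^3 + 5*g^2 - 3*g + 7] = 3*g^2 + 10*g - 3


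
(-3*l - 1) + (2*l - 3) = -l - 4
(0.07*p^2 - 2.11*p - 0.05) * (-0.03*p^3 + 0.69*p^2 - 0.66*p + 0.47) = -0.0021*p^5 + 0.1116*p^4 - 1.5006*p^3 + 1.391*p^2 - 0.9587*p - 0.0235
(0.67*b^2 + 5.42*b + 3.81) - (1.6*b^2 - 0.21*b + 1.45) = -0.93*b^2 + 5.63*b + 2.36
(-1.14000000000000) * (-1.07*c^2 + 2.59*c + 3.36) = 1.2198*c^2 - 2.9526*c - 3.8304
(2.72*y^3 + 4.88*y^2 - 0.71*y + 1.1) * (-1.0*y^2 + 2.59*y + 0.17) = -2.72*y^5 + 2.1648*y^4 + 13.8116*y^3 - 2.1093*y^2 + 2.7283*y + 0.187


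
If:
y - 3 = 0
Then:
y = 3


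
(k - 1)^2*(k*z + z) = k^3*z - k^2*z - k*z + z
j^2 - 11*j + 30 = (j - 6)*(j - 5)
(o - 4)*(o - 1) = o^2 - 5*o + 4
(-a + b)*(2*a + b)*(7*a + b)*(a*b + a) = -14*a^4*b - 14*a^4 + 5*a^3*b^2 + 5*a^3*b + 8*a^2*b^3 + 8*a^2*b^2 + a*b^4 + a*b^3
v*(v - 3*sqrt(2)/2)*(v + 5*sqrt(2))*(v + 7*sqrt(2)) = v^4 + 21*sqrt(2)*v^3/2 + 34*v^2 - 105*sqrt(2)*v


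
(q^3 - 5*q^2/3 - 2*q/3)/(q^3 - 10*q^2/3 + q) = (3*q^2 - 5*q - 2)/(3*q^2 - 10*q + 3)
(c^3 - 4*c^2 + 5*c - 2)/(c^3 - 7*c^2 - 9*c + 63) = (c^3 - 4*c^2 + 5*c - 2)/(c^3 - 7*c^2 - 9*c + 63)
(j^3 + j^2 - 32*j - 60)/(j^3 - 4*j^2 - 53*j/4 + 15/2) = 4*(j^2 + 7*j + 10)/(4*j^2 + 8*j - 5)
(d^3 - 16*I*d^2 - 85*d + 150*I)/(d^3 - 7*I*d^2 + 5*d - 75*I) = (d - 6*I)/(d + 3*I)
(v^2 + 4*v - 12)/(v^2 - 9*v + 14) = (v + 6)/(v - 7)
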